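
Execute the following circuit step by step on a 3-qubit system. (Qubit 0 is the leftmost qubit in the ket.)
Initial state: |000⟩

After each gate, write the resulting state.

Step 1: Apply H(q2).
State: 1/√2|000⟩ + 1/√2|001⟩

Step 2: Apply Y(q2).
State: -(1/√2)i|000⟩ + (1/√2)i|001⟩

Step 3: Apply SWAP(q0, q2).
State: -(1/√2)i|000⟩ + (1/√2)i|100⟩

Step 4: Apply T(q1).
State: -(1/√2)i|000⟩ + (1/√2)i|100⟩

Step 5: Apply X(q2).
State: -(1/√2)i|001⟩ + (1/√2)i|101⟩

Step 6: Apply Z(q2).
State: (1/√2)i|001⟩ - (1/√2)i|101⟩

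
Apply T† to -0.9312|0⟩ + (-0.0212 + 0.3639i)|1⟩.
-0.9312|0⟩ + (0.2423 + 0.2723i)|1⟩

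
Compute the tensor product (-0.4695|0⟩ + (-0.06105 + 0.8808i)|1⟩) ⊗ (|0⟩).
-0.4695|00⟩ + (-0.06105 + 0.8808i)|10⟩

amp(|b₁b₂…⟩) = product of the factor amplitudes for bits b₁, b₂, …; only kets whose every factor amplitude is nonzero survive.
|00⟩: (-0.4695)(1) = -0.4695
|10⟩: (-0.06105 + 0.8808i)(1) = (-0.06105 + 0.8808i)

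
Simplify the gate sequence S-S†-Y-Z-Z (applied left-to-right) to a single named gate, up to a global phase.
Y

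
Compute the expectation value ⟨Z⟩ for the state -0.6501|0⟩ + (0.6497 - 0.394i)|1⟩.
-0.1547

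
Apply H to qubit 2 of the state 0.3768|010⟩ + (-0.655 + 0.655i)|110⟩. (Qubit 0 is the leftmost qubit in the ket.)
0.2664|010⟩ + 0.2664|011⟩ + (-0.4632 + 0.4632i)|110⟩ + (-0.4632 + 0.4632i)|111⟩

H on qubit 2 mixes each pair of kets that differ only in qubit 2: amplitudes (a, b) of (|…0…⟩, |…1…⟩) become ((a + b)/√2, (a − b)/√2). Kets absent from the input have amplitude 0.
(|010⟩, |011⟩): (a, b) = (0.3768, 0) → (0.2664, 0.2664)
(|110⟩, |111⟩): (a, b) = ((-0.655 + 0.655i), 0) → ((-0.4632 + 0.4632i), (-0.4632 + 0.4632i))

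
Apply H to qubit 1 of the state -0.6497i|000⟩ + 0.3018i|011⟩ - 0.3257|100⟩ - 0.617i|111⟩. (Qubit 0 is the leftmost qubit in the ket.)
-0.4594i|000⟩ + 0.2134i|001⟩ - 0.4594i|010⟩ - 0.2134i|011⟩ - 0.2303|100⟩ - 0.4363i|101⟩ - 0.2303|110⟩ + 0.4363i|111⟩

H on qubit 1 mixes each pair of kets that differ only in qubit 1: amplitudes (a, b) of (|…0…⟩, |…1…⟩) become ((a + b)/√2, (a − b)/√2). Kets absent from the input have amplitude 0.
(|000⟩, |010⟩): (a, b) = (-0.6497i, 0) → (-0.4594i, -0.4594i)
(|001⟩, |011⟩): (a, b) = (0, 0.3018i) → (0.2134i, -0.2134i)
(|100⟩, |110⟩): (a, b) = (-0.3257, 0) → (-0.2303, -0.2303)
(|101⟩, |111⟩): (a, b) = (0, -0.617i) → (-0.4363i, 0.4363i)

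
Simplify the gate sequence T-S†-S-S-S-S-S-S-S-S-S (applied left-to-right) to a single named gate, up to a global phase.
T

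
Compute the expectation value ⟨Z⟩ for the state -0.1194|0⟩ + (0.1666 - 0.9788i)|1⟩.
-0.9715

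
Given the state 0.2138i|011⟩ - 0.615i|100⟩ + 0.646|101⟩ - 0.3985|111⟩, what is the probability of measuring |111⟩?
0.1588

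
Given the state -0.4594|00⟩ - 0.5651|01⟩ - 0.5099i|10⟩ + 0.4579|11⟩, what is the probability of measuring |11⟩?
0.2097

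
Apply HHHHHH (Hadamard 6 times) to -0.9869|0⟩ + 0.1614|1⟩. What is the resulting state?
-0.9869|0⟩ + 0.1614|1⟩

H² = I, so an even number of Hadamards cancels: H^6 = I and the state is unchanged.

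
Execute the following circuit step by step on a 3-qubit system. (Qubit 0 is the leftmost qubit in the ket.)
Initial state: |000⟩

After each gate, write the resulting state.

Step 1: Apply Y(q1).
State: i|010⟩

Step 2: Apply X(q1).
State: i|000⟩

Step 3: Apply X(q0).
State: i|100⟩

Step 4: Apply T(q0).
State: (-1/√2 + (1/√2)i)|100⟩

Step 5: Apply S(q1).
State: (-1/√2 + (1/√2)i)|100⟩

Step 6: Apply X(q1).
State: (-1/√2 + (1/√2)i)|110⟩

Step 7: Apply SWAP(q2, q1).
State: (-1/√2 + (1/√2)i)|101⟩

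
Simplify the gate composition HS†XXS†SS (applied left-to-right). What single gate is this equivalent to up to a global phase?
H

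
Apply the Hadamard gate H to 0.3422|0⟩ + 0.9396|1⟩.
0.9064|0⟩ - 0.4224|1⟩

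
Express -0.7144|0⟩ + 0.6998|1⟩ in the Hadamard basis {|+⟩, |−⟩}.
-0.01032|+⟩ - |−⟩

With |ψ⟩ = α|0⟩ + β|1⟩, the Hadamard-basis coefficients are ⟨+|ψ⟩ = (α + β)/√2 and ⟨−|ψ⟩ = (α − β)/√2.
Here α = -0.7144, β = 0.6998: (α + β)/√2 = -0.01032, (α − β)/√2 = -1.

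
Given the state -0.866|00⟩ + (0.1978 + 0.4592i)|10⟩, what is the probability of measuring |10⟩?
0.25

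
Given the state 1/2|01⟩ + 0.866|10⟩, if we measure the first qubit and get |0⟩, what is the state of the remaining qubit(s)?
|1⟩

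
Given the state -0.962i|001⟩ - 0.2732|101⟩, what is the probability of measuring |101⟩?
0.07464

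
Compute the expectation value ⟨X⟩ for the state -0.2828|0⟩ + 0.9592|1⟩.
-0.5425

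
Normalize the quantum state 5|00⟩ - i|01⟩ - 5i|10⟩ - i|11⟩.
0.6934|00⟩ - 0.1387i|01⟩ - 0.6934i|10⟩ - 0.1387i|11⟩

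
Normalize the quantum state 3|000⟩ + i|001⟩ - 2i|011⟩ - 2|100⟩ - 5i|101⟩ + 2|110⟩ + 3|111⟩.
0.4009|000⟩ + 0.1336i|001⟩ - 0.2673i|011⟩ - 0.2673|100⟩ - 0.6682i|101⟩ + 0.2673|110⟩ + 0.4009|111⟩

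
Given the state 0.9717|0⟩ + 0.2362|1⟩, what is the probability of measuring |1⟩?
0.05579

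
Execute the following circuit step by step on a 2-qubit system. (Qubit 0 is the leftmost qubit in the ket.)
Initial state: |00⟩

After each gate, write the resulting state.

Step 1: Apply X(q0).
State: |10⟩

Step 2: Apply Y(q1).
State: i|11⟩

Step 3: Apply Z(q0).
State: -i|11⟩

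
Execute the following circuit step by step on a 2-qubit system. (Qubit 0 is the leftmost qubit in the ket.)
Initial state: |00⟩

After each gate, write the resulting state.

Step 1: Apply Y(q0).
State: i|10⟩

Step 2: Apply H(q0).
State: (1/√2)i|00⟩ - (1/√2)i|10⟩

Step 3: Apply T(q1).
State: (1/√2)i|00⟩ - (1/√2)i|10⟩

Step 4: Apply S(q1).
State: (1/√2)i|00⟩ - (1/√2)i|10⟩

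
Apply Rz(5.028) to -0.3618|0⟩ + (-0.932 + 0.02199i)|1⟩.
(0.2929 + 0.2124i)|0⟩ + (0.7415 - 0.5651i)|1⟩

Rz(5.028) = [[e^(−iθ/2), 0], [0, e^(iθ/2)]] with e^(±iθ/2) = cos(θ/2) ± i·sin(θ/2); θ = 5.028, cos(θ/2) ≈ -0.809443, sin(θ/2) ≈ 0.587198.
With a = amp(|0⟩) = -0.3618 and b = amp(|1⟩) = (-0.932 + 0.02199i):
new amp(|0⟩) = (-0.809443 - 0.587198i)·a = (0.2929 + 0.2124i)
new amp(|1⟩) = (-0.809443 + 0.587198i)·b = (0.7415 - 0.5651i)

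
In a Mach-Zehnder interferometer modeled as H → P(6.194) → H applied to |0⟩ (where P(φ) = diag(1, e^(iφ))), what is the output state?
(0.998 - 0.04453i)|0⟩ + (0.001987 + 0.04453i)|1⟩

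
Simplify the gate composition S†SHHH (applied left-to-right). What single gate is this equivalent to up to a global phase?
H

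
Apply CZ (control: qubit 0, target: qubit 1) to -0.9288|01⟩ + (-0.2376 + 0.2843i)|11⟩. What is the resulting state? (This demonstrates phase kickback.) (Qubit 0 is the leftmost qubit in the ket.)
-0.9288|01⟩ + (0.2376 - 0.2843i)|11⟩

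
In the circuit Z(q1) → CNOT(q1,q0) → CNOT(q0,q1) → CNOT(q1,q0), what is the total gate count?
4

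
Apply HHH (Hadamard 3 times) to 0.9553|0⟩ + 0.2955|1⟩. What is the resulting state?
0.8844|0⟩ + 0.4665|1⟩

H² = I, so H^3 = H: a single Hadamard. With (a, b) = (0.9553, 0.2955), H gives ((a + b)/√2, (a − b)/√2) = (0.8844, 0.4665).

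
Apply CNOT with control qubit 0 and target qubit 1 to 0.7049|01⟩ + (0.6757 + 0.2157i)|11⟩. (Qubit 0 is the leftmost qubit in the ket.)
0.7049|01⟩ + (0.6757 + 0.2157i)|10⟩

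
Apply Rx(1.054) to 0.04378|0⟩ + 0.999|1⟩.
(0.03784 - 0.5024i)|0⟩ + (0.8635 - 0.02202i)|1⟩

Rx(1.054) = [[cos(θ/2), −i·sin(θ/2)], [−i·sin(θ/2), cos(θ/2)]]; θ = 1.054, cos(θ/2) ≈ 0.86432, sin(θ/2) ≈ 0.502943.
With a = amp(|0⟩) = 0.04378 and b = amp(|1⟩) = 0.999:
new amp(|0⟩) = (0.86432)·a + (-0.502943i)·b = (0.03784 - 0.5024i)
new amp(|1⟩) = (-0.502943i)·a + (0.86432)·b = (0.8635 - 0.02202i)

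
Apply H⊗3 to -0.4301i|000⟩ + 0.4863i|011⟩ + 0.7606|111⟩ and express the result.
(0.2689 + 0.01987i)|000⟩ + (-0.2689 - 0.324i)|001⟩ + (-0.2689 - 0.324i)|010⟩ + (0.2689 + 0.01987i)|011⟩ + (-0.2689 + 0.01987i)|100⟩ + (0.2689 - 0.324i)|101⟩ + (0.2689 - 0.324i)|110⟩ + (-0.2689 + 0.01987i)|111⟩

H⊗3 gives amp(|y⟩) = (1/2√2) Σ_x (−1)^(x·y) amp(|x⟩), where x·y is the number of positions in which both x and y have a 1.
|000⟩: (-0.4301i + 0.4863i + 0.7606)/(2√2) = (0.2689 + 0.01987i)
|001⟩: (-0.4301i - 0.4863i - 0.7606)/(2√2) = (-0.2689 - 0.324i)
|010⟩: (-0.4301i - 0.4863i - 0.7606)/(2√2) = (-0.2689 - 0.324i)
|011⟩: (-0.4301i + 0.4863i + 0.7606)/(2√2) = (0.2689 + 0.01987i)
|100⟩: (-0.4301i + 0.4863i - 0.7606)/(2√2) = (-0.2689 + 0.01987i)
|101⟩: (-0.4301i - 0.4863i + 0.7606)/(2√2) = (0.2689 - 0.324i)
|110⟩: (-0.4301i - 0.4863i + 0.7606)/(2√2) = (0.2689 - 0.324i)
|111⟩: (-0.4301i + 0.4863i - 0.7606)/(2√2) = (-0.2689 + 0.01987i)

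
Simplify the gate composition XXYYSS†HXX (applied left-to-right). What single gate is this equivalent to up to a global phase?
H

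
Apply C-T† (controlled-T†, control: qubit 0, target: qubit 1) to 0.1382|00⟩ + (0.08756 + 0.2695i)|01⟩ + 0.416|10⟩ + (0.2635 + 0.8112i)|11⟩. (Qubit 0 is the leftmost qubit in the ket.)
0.1382|00⟩ + (0.08756 + 0.2695i)|01⟩ + 0.416|10⟩ + (0.7599 + 0.3873i)|11⟩

C-T† leaves the control-|0⟩ kets |00⟩, |01⟩ unchanged and applies T† to qubit 1 on the control-|1⟩ pair (|10⟩, |11⟩).
T† = [[1, 0], [0, (1/√2 - (1/√2)i)]].
With a = amp(|10⟩) = 0.416 and b = amp(|11⟩) = (0.2635 + 0.8112i):
new amp(|10⟩) = (1)·a = 0.416
new amp(|11⟩) = (1/√2 - (1/√2)i)·b = (0.7599 + 0.3873i)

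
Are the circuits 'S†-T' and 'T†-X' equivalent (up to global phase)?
No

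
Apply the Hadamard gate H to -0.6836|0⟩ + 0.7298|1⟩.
0.03267|0⟩ - 0.9994|1⟩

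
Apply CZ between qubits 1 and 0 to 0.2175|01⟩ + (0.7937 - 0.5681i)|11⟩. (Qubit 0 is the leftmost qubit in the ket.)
0.2175|01⟩ + (-0.7937 + 0.5681i)|11⟩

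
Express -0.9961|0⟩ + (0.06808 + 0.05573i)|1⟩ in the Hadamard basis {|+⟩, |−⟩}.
(-0.6562 + 0.03941i)|+⟩ + (-0.7525 - 0.03941i)|−⟩

With |ψ⟩ = α|0⟩ + β|1⟩, the Hadamard-basis coefficients are ⟨+|ψ⟩ = (α + β)/√2 and ⟨−|ψ⟩ = (α − β)/√2.
Here α = -0.9961, β = (0.06808 + 0.05573i): (α + β)/√2 = (-0.6562 + 0.03941i), (α − β)/√2 = (-0.7525 - 0.03941i).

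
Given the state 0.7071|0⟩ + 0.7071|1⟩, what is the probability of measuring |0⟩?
0.5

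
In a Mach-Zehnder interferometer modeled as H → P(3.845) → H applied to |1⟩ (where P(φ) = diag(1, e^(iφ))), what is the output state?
(0.8813 + 0.3234i)|0⟩ + (0.1187 - 0.3234i)|1⟩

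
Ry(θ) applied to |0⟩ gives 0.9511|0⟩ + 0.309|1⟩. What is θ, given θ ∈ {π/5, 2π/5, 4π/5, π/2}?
π/5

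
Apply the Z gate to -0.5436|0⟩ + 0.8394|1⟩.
-0.5436|0⟩ - 0.8394|1⟩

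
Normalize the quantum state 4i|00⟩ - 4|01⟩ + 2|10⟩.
0.6667i|00⟩ - 0.6667|01⟩ + 0.3333|10⟩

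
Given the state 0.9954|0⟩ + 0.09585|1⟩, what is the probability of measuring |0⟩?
0.9908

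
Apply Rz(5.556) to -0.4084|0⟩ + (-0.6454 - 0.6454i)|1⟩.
(0.3817 + 0.1452i)|0⟩ + (0.8327 + 0.3737i)|1⟩

Rz(5.556) = [[e^(−iθ/2), 0], [0, e^(iθ/2)]] with e^(±iθ/2) = cos(θ/2) ± i·sin(θ/2); θ = 5.556, cos(θ/2) ≈ -0.934625, sin(θ/2) ≈ 0.355634.
With a = amp(|0⟩) = -0.4084 and b = amp(|1⟩) = (-0.6454 - 0.6454i):
new amp(|0⟩) = (-0.934625 - 0.355634i)·a = (0.3817 + 0.1452i)
new amp(|1⟩) = (-0.934625 + 0.355634i)·b = (0.8327 + 0.3737i)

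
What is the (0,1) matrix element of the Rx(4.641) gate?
-0.7319i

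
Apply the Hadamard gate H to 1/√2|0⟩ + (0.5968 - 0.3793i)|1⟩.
(0.922 - 0.2682i)|0⟩ + (0.078 + 0.2682i)|1⟩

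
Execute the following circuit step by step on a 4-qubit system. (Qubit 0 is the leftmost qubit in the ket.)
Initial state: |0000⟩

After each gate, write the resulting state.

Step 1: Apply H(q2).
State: 1/√2|0000⟩ + 1/√2|0010⟩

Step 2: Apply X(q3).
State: 1/√2|0001⟩ + 1/√2|0011⟩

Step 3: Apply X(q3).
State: 1/√2|0000⟩ + 1/√2|0010⟩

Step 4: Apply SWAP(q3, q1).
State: 1/√2|0000⟩ + 1/√2|0010⟩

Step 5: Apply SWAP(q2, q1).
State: 1/√2|0000⟩ + 1/√2|0100⟩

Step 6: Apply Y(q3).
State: (1/√2)i|0001⟩ + (1/√2)i|0101⟩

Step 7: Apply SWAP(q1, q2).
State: (1/√2)i|0001⟩ + (1/√2)i|0011⟩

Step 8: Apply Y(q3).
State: 1/√2|0000⟩ + 1/√2|0010⟩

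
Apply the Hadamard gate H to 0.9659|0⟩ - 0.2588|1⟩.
0.5|0⟩ + 0.866|1⟩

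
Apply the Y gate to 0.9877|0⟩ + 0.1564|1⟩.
-0.1564i|0⟩ + 0.9877i|1⟩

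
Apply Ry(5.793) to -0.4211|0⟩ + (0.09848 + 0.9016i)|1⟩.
(0.3846 - 0.2188i)|0⟩ + (-0.1977 - 0.8747i)|1⟩

Ry(5.793) = [[cos(θ/2), −sin(θ/2)], [sin(θ/2), cos(θ/2)]]; θ = 5.793, cos(θ/2) ≈ -0.970115, sin(θ/2) ≈ 0.242646.
With a = amp(|0⟩) = -0.4211 and b = amp(|1⟩) = (0.09848 + 0.9016i):
new amp(|0⟩) = (-0.970115)·a + (-0.242646)·b = (0.3846 - 0.2188i)
new amp(|1⟩) = (0.242646)·a + (-0.970115)·b = (-0.1977 - 0.8747i)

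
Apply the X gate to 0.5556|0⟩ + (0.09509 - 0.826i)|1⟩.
(0.09509 - 0.826i)|0⟩ + 0.5556|1⟩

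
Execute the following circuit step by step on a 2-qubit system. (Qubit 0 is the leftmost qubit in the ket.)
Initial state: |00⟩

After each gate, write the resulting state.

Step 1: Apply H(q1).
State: 1/√2|00⟩ + 1/√2|01⟩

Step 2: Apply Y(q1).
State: -(1/√2)i|00⟩ + (1/√2)i|01⟩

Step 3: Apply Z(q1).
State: -(1/√2)i|00⟩ - (1/√2)i|01⟩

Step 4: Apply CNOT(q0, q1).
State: -(1/√2)i|00⟩ - (1/√2)i|01⟩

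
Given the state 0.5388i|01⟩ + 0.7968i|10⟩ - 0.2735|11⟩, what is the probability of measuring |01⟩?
0.2903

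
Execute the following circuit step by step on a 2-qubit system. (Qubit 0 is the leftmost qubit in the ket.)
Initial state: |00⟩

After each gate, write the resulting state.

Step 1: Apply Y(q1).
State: i|01⟩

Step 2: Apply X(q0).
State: i|11⟩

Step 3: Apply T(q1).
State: (-1/√2 + (1/√2)i)|11⟩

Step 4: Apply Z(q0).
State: (1/√2 - (1/√2)i)|11⟩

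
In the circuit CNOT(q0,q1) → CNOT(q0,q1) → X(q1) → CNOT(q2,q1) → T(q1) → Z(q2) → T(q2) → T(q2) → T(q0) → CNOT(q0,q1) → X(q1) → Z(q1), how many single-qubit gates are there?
8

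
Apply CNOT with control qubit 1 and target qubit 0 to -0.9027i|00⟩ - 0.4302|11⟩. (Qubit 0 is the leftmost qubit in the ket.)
-0.9027i|00⟩ - 0.4302|01⟩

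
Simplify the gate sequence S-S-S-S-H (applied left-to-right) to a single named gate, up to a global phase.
H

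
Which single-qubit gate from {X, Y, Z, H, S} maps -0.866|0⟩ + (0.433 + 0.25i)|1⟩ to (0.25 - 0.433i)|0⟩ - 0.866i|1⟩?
Y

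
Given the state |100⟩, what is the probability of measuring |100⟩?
1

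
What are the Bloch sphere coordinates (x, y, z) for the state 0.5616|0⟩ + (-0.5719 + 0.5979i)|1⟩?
(-0.6424, 0.6716, -0.3692)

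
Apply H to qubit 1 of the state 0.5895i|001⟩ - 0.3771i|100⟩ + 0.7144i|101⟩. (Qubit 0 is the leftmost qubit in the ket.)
0.4168i|001⟩ + 0.4168i|011⟩ - 0.2666i|100⟩ + 0.5052i|101⟩ - 0.2666i|110⟩ + 0.5052i|111⟩

H on qubit 1 mixes each pair of kets that differ only in qubit 1: amplitudes (a, b) of (|…0…⟩, |…1…⟩) become ((a + b)/√2, (a − b)/√2). Kets absent from the input have amplitude 0.
(|001⟩, |011⟩): (a, b) = (0.5895i, 0) → (0.4168i, 0.4168i)
(|100⟩, |110⟩): (a, b) = (-0.3771i, 0) → (-0.2666i, -0.2666i)
(|101⟩, |111⟩): (a, b) = (0.7144i, 0) → (0.5052i, 0.5052i)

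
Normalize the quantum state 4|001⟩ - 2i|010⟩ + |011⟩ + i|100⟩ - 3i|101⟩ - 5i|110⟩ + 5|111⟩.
0.4444|001⟩ - 0.2222i|010⟩ + 0.1111|011⟩ + 0.1111i|100⟩ - 0.3333i|101⟩ - 0.5556i|110⟩ + 0.5556|111⟩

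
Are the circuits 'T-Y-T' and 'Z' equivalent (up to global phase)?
No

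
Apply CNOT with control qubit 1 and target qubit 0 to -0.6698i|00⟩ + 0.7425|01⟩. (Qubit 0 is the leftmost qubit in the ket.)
-0.6698i|00⟩ + 0.7425|11⟩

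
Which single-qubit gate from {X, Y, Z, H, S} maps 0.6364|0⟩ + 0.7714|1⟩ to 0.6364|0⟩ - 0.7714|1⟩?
Z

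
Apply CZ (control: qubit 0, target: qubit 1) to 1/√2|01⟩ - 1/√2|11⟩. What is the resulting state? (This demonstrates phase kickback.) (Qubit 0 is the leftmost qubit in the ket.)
1/√2|01⟩ + 1/√2|11⟩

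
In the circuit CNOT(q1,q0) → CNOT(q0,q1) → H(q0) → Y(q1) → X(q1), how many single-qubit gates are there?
3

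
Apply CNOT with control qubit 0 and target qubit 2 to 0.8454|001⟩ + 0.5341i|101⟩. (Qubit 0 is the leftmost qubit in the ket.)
0.8454|001⟩ + 0.5341i|100⟩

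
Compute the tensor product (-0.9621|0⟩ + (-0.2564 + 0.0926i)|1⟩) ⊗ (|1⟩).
-0.9621|01⟩ + (-0.2564 + 0.0926i)|11⟩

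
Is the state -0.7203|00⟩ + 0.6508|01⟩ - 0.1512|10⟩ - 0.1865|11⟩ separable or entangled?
Entangled

Writing the state as a|00⟩ + b|01⟩ + c|10⟩ + d|11⟩, it is a product state iff ad − bc = 0.
Here (a, b, c, d) = (-0.7203, 0.6508, -0.1512, -0.1865): ad − bc = (-0.7203)(-0.1865) − (0.6508)(-0.1512) = 0.2327 ≠ 0, so the state is entangled.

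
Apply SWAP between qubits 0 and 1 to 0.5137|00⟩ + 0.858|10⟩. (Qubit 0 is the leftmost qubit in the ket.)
0.5137|00⟩ + 0.858|01⟩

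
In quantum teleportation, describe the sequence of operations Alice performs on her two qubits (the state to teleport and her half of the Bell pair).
CNOT (state → Bell), then H on state qubit, then measure both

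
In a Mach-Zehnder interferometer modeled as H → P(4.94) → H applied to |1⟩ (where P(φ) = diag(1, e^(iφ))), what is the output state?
(0.3872 + 0.4871i)|0⟩ + (0.6128 - 0.4871i)|1⟩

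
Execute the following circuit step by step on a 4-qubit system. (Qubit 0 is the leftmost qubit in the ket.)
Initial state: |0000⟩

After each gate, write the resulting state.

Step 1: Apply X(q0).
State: |1000⟩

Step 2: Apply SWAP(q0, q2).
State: |0010⟩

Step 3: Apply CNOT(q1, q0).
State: |0010⟩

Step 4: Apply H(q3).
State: 1/√2|0010⟩ + 1/√2|0011⟩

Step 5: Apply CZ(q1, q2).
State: 1/√2|0010⟩ + 1/√2|0011⟩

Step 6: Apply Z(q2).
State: -1/√2|0010⟩ - 1/√2|0011⟩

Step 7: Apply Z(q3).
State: -1/√2|0010⟩ + 1/√2|0011⟩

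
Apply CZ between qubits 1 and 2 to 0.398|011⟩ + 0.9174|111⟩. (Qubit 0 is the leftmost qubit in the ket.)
-0.398|011⟩ - 0.9174|111⟩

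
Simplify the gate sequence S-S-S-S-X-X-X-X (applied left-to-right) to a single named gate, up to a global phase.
I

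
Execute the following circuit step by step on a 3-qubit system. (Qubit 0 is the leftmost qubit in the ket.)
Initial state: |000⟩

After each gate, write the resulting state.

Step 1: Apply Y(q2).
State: i|001⟩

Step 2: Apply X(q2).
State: i|000⟩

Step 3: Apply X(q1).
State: i|010⟩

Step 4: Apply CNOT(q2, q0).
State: i|010⟩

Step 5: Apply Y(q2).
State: -|011⟩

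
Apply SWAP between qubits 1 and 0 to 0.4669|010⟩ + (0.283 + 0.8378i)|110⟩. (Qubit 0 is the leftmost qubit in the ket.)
0.4669|100⟩ + (0.283 + 0.8378i)|110⟩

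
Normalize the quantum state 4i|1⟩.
i|1⟩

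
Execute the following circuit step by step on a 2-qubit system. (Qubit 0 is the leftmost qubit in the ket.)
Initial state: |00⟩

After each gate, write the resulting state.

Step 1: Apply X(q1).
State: |01⟩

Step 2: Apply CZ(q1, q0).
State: |01⟩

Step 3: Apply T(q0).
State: |01⟩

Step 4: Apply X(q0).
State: |11⟩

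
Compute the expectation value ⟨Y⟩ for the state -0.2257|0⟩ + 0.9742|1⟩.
0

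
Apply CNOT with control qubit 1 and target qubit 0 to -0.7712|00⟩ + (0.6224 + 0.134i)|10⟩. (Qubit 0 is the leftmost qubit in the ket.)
-0.7712|00⟩ + (0.6224 + 0.134i)|10⟩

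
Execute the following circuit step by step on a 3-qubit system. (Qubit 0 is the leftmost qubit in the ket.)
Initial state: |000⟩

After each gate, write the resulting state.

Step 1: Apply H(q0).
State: 1/√2|000⟩ + 1/√2|100⟩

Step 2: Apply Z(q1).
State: 1/√2|000⟩ + 1/√2|100⟩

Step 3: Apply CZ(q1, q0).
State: 1/√2|000⟩ + 1/√2|100⟩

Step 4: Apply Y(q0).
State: -(1/√2)i|000⟩ + (1/√2)i|100⟩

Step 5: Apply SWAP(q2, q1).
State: -(1/√2)i|000⟩ + (1/√2)i|100⟩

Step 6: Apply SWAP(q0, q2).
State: -(1/√2)i|000⟩ + (1/√2)i|001⟩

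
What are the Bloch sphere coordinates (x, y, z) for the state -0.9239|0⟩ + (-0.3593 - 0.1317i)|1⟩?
(0.6639, 0.2434, 0.7071)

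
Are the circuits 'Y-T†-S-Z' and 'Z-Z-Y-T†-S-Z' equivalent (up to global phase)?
Yes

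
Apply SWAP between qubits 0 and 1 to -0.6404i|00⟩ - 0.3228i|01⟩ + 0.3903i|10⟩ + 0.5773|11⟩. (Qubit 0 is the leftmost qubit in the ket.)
-0.6404i|00⟩ + 0.3903i|01⟩ - 0.3228i|10⟩ + 0.5773|11⟩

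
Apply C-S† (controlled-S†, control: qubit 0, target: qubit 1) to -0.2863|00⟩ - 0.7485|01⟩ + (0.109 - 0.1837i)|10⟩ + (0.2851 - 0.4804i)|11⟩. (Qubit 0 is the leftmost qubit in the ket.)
-0.2863|00⟩ - 0.7485|01⟩ + (0.109 - 0.1837i)|10⟩ + (-0.4804 - 0.2851i)|11⟩

C-S† leaves the control-|0⟩ kets |00⟩, |01⟩ unchanged and applies S† to qubit 1 on the control-|1⟩ pair (|10⟩, |11⟩).
S† = [[1, 0], [0, -i]].
With a = amp(|10⟩) = (0.109 - 0.1837i) and b = amp(|11⟩) = (0.2851 - 0.4804i):
new amp(|10⟩) = (1)·a = (0.109 - 0.1837i)
new amp(|11⟩) = (-i)·b = (-0.4804 - 0.2851i)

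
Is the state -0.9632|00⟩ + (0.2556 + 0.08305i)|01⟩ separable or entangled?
Separable

Writing the state as a|00⟩ + b|01⟩ + c|10⟩ + d|11⟩, it is a product state iff ad − bc = 0.
Here (a, b, c, d) = (-0.9632, (0.2556 + 0.08305i), 0, 0): ad − bc = (-0.9632)(0) − (0.2556 + 0.08305i)(0) = 0, so the state is separable.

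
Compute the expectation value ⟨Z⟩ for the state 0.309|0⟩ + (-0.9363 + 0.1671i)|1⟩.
-0.8091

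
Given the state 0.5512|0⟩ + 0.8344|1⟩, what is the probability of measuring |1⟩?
0.6962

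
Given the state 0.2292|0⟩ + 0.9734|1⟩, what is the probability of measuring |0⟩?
0.05253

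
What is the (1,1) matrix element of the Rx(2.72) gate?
0.2092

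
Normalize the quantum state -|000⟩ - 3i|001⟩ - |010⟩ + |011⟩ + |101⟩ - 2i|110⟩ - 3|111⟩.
-0.1961|000⟩ - 0.5883i|001⟩ - 0.1961|010⟩ + 0.1961|011⟩ + 0.1961|101⟩ - 0.3922i|110⟩ - 0.5883|111⟩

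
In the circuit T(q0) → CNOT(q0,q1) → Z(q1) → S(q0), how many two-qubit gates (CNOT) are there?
1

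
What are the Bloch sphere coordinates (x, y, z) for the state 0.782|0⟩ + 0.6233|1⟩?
(0.9748, 0, 0.223)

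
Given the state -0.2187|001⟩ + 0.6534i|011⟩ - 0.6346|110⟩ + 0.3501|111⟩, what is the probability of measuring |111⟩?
0.1226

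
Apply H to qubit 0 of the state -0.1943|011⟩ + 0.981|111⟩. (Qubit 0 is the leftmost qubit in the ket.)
0.5563|011⟩ - 0.8311|111⟩

H on qubit 0 mixes each pair of kets that differ only in qubit 0: amplitudes (a, b) of (|…0…⟩, |…1…⟩) become ((a + b)/√2, (a − b)/√2). Kets absent from the input have amplitude 0.
(|011⟩, |111⟩): (a, b) = (-0.1943, 0.981) → (0.5563, -0.8311)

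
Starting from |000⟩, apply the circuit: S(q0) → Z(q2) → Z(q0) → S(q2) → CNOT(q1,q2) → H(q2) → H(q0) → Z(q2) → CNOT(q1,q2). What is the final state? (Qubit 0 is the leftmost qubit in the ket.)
1/2|000⟩ - 1/2|001⟩ + 1/2|100⟩ - 1/2|101⟩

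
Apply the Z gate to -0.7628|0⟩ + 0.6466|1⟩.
-0.7628|0⟩ - 0.6466|1⟩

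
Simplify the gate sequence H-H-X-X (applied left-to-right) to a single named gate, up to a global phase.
I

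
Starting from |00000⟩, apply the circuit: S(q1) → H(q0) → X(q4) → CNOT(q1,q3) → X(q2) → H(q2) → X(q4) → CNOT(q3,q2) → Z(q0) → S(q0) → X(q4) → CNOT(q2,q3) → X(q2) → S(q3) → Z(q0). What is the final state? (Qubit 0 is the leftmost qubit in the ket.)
-(1/2)i|00011⟩ + 1/2|00101⟩ + 1/2|10011⟩ + (1/2)i|10101⟩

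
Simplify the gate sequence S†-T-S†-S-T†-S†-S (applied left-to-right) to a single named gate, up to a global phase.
S†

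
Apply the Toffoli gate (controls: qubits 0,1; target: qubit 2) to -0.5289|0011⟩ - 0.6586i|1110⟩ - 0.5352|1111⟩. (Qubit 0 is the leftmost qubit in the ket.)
-0.5289|0011⟩ - 0.6586i|1100⟩ - 0.5352|1101⟩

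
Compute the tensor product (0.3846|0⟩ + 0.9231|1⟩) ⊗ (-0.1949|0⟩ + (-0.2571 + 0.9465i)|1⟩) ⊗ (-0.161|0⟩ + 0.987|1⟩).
0.01207|000⟩ - 0.07398|001⟩ + (0.01592 - 0.05861i)|010⟩ + (-0.0976 + 0.3593i)|011⟩ + 0.02897|100⟩ - 0.1776|101⟩ + (0.03821 - 0.1407i)|110⟩ + (-0.2342 + 0.8624i)|111⟩

amp(|b₁b₂…⟩) = product of the factor amplitudes for bits b₁, b₂, …; only kets whose every factor amplitude is nonzero survive.
|000⟩: (0.3846)(-0.1949)(-0.161) = 0.01207
|001⟩: (0.3846)(-0.1949)(0.987) = -0.07398
|010⟩: (0.3846)(-0.2571 + 0.9465i)(-0.161) = (0.01592 - 0.05861i)
|011⟩: (0.3846)(-0.2571 + 0.9465i)(0.987) = (-0.0976 + 0.3593i)
|100⟩: (0.9231)(-0.1949)(-0.161) = 0.02897
|101⟩: (0.9231)(-0.1949)(0.987) = -0.1776
|110⟩: (0.9231)(-0.2571 + 0.9465i)(-0.161) = (0.03821 - 0.1407i)
|111⟩: (0.9231)(-0.2571 + 0.9465i)(0.987) = (-0.2342 + 0.8624i)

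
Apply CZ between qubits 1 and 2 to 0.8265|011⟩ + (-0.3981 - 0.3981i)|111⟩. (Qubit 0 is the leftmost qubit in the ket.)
-0.8265|011⟩ + (0.3981 + 0.3981i)|111⟩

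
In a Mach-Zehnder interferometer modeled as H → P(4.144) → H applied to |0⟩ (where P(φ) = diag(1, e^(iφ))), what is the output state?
(0.2309 - 0.4214i)|0⟩ + (0.7691 + 0.4214i)|1⟩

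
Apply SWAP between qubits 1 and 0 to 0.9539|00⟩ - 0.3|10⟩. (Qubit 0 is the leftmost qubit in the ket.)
0.9539|00⟩ - 0.3|01⟩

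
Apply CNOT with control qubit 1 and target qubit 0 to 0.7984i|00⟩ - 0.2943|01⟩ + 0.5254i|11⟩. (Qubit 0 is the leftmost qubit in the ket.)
0.7984i|00⟩ + 0.5254i|01⟩ - 0.2943|11⟩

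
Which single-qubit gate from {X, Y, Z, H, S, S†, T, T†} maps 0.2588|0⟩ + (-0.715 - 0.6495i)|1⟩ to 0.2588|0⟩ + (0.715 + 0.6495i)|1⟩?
Z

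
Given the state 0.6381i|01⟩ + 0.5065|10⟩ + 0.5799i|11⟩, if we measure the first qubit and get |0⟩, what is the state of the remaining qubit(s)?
i|1⟩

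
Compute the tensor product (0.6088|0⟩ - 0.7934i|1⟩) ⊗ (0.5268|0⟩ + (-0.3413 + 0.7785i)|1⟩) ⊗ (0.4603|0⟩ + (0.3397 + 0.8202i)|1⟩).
0.1476|000⟩ + (0.1089 + 0.2631i)|001⟩ + (-0.09564 + 0.2182i)|010⟩ + (-0.4593 - 0.009423i)|011⟩ - 0.1924i|100⟩ + (0.3428 - 0.142i)|101⟩ + (0.2843 + 0.1246i)|110⟩ + (-0.01228 + 0.5986i)|111⟩

amp(|b₁b₂…⟩) = product of the factor amplitudes for bits b₁, b₂, …; only kets whose every factor amplitude is nonzero survive.
|000⟩: (0.6088)(0.5268)(0.4603) = 0.1476
|001⟩: (0.6088)(0.5268)(0.3397 + 0.8202i) = (0.1089 + 0.2631i)
|010⟩: (0.6088)(-0.3413 + 0.7785i)(0.4603) = (-0.09564 + 0.2182i)
|011⟩: (0.6088)(-0.3413 + 0.7785i)(0.3397 + 0.8202i) = (-0.4593 - 0.009423i)
|100⟩: (-0.7934i)(0.5268)(0.4603) = -0.1924i
|101⟩: (-0.7934i)(0.5268)(0.3397 + 0.8202i) = (0.3428 - 0.142i)
|110⟩: (-0.7934i)(-0.3413 + 0.7785i)(0.4603) = (0.2843 + 0.1246i)
|111⟩: (-0.7934i)(-0.3413 + 0.7785i)(0.3397 + 0.8202i) = (-0.01228 + 0.5986i)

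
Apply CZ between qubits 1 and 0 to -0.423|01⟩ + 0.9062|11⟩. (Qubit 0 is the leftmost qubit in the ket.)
-0.423|01⟩ - 0.9062|11⟩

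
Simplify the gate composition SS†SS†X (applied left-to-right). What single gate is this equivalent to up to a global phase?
X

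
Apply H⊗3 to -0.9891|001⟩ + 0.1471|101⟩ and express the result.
-0.2977|000⟩ + 0.2977|001⟩ - 0.2977|010⟩ + 0.2977|011⟩ - 0.4017|100⟩ + 0.4017|101⟩ - 0.4017|110⟩ + 0.4017|111⟩

H⊗3 gives amp(|y⟩) = (1/2√2) Σ_x (−1)^(x·y) amp(|x⟩), where x·y is the number of positions in which both x and y have a 1.
|000⟩: (-0.9891 + 0.1471)/(2√2) = -0.2977
|001⟩: (0.9891 - 0.1471)/(2√2) = 0.2977
|010⟩: (-0.9891 + 0.1471)/(2√2) = -0.2977
|011⟩: (0.9891 - 0.1471)/(2√2) = 0.2977
|100⟩: (-0.9891 - 0.1471)/(2√2) = -0.4017
|101⟩: (0.9891 + 0.1471)/(2√2) = 0.4017
|110⟩: (-0.9891 - 0.1471)/(2√2) = -0.4017
|111⟩: (0.9891 + 0.1471)/(2√2) = 0.4017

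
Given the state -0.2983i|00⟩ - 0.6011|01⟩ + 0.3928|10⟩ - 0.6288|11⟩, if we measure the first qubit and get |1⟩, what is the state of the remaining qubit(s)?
0.5298|0⟩ - 0.8481|1⟩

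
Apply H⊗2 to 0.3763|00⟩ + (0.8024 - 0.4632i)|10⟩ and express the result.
(0.5894 - 0.2316i)|00⟩ + (0.5894 - 0.2316i)|01⟩ + (-0.2131 + 0.2316i)|10⟩ + (-0.2131 + 0.2316i)|11⟩

H⊗2 gives amp(|y⟩) = (1/2) Σ_x (−1)^(x·y) amp(|x⟩), where x·y is the number of positions in which both x and y have a 1.
|00⟩: (0.3763 + (0.8024 - 0.4632i))/2 = (0.5894 - 0.2316i)
|01⟩: (0.3763 + (0.8024 - 0.4632i))/2 = (0.5894 - 0.2316i)
|10⟩: (0.3763 - (0.8024 - 0.4632i))/2 = (-0.2131 + 0.2316i)
|11⟩: (0.3763 - (0.8024 - 0.4632i))/2 = (-0.2131 + 0.2316i)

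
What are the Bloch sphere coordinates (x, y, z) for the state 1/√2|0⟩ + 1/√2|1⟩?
(1, 0, 0)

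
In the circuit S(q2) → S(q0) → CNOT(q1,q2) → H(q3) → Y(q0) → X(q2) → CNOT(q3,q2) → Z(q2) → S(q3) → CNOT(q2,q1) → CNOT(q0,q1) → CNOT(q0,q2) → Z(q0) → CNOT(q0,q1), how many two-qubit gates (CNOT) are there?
6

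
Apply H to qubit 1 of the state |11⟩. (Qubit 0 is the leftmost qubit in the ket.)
1/√2|10⟩ - 1/√2|11⟩

H on qubit 1 mixes each pair of kets that differ only in qubit 1: amplitudes (a, b) of (|…0…⟩, |…1…⟩) become ((a + b)/√2, (a − b)/√2). Kets absent from the input have amplitude 0.
(|10⟩, |11⟩): (a, b) = (0, 1) → (1/√2, -1/√2)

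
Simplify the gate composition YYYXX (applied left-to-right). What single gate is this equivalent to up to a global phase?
Y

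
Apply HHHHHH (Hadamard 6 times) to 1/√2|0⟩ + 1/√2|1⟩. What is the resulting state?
1/√2|0⟩ + 1/√2|1⟩

H² = I, so an even number of Hadamards cancels: H^6 = I and the state is unchanged.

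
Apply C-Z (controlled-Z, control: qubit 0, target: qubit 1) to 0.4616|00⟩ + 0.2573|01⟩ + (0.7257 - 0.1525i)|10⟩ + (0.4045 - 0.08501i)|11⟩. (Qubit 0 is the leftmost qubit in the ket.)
0.4616|00⟩ + 0.2573|01⟩ + (0.7257 - 0.1525i)|10⟩ + (-0.4045 + 0.08501i)|11⟩

C-Z leaves the control-|0⟩ kets |00⟩, |01⟩ unchanged and applies Z to qubit 1 on the control-|1⟩ pair (|10⟩, |11⟩).
Z = [[1, 0], [0, -1]].
With a = amp(|10⟩) = (0.7257 - 0.1525i) and b = amp(|11⟩) = (0.4045 - 0.08501i):
new amp(|10⟩) = (1)·a = (0.7257 - 0.1525i)
new amp(|11⟩) = (-1)·b = (-0.4045 + 0.08501i)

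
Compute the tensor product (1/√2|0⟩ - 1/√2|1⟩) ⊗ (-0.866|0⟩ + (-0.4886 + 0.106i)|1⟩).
-0.6124|00⟩ + (-0.3455 + 0.07495i)|01⟩ + 0.6124|10⟩ + (0.3455 - 0.07495i)|11⟩

amp(|b₁b₂…⟩) = product of the factor amplitudes for bits b₁, b₂, …; only kets whose every factor amplitude is nonzero survive.
|00⟩: (1/√2)(-0.866) = -0.6124
|01⟩: (1/√2)(-0.4886 + 0.106i) = (-0.3455 + 0.07495i)
|10⟩: (-1/√2)(-0.866) = 0.6124
|11⟩: (-1/√2)(-0.4886 + 0.106i) = (0.3455 - 0.07495i)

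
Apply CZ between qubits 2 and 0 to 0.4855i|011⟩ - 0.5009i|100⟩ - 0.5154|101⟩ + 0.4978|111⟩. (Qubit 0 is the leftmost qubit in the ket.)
0.4855i|011⟩ - 0.5009i|100⟩ + 0.5154|101⟩ - 0.4978|111⟩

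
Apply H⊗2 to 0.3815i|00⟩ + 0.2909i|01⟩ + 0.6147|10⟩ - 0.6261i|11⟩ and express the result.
(0.3074 + 0.02315i)|00⟩ + (0.3074 + 0.3584i)|01⟩ + (-0.3074 + 0.6493i)|10⟩ + (-0.3074 - 0.2678i)|11⟩

H⊗2 gives amp(|y⟩) = (1/2) Σ_x (−1)^(x·y) amp(|x⟩), where x·y is the number of positions in which both x and y have a 1.
|00⟩: (0.3815i + 0.2909i + 0.6147 - 0.6261i)/2 = (0.3074 + 0.02315i)
|01⟩: (0.3815i - 0.2909i + 0.6147 + 0.6261i)/2 = (0.3074 + 0.3584i)
|10⟩: (0.3815i + 0.2909i - 0.6147 + 0.6261i)/2 = (-0.3074 + 0.6493i)
|11⟩: (0.3815i - 0.2909i - 0.6147 - 0.6261i)/2 = (-0.3074 - 0.2678i)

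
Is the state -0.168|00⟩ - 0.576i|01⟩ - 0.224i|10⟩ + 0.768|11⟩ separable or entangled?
Separable

Writing the state as a|00⟩ + b|01⟩ + c|10⟩ + d|11⟩, it is a product state iff ad − bc = 0.
Here (a, b, c, d) = (-0.168, -0.576i, -0.224i, 0.768): ad − bc = (-0.168)(0.768) − (-0.576i)(-0.224i) = 0, so the state is separable.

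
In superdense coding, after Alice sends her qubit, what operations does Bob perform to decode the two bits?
CNOT (Alice's qubit controls Bob's), then H on Alice's qubit, then measure both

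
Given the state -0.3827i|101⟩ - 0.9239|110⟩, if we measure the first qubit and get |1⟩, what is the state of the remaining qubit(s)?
-0.3827i|01⟩ - 0.9239|10⟩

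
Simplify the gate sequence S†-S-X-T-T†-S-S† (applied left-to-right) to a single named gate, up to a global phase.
X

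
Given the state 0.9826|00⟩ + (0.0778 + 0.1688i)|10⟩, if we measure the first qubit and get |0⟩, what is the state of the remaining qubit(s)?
|0⟩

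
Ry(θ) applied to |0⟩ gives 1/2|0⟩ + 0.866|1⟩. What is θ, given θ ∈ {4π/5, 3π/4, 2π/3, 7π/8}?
2π/3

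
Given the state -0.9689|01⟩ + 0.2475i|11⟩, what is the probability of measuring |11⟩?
0.06126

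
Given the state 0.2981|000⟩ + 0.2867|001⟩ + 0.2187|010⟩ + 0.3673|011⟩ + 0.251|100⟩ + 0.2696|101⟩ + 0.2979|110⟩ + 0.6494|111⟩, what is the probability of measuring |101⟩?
0.07268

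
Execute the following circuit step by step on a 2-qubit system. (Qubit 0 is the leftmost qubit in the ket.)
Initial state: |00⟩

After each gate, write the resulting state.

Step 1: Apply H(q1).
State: 1/√2|00⟩ + 1/√2|01⟩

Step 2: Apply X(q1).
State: 1/√2|00⟩ + 1/√2|01⟩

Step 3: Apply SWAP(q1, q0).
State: 1/√2|00⟩ + 1/√2|10⟩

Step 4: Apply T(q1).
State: 1/√2|00⟩ + 1/√2|10⟩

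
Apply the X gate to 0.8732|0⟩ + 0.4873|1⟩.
0.4873|0⟩ + 0.8732|1⟩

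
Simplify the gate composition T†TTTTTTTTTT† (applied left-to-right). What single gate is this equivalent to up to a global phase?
T†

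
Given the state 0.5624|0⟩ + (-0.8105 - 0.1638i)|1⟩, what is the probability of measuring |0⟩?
0.3163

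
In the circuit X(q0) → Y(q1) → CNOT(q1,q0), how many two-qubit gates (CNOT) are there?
1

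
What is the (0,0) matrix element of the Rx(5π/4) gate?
-0.3827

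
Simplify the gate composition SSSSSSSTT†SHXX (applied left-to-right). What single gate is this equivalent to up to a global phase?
H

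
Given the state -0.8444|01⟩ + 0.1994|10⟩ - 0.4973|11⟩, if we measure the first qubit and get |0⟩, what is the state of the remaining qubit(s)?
-|1⟩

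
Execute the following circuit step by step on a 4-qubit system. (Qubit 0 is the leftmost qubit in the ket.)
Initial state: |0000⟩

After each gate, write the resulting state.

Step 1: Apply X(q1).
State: |0100⟩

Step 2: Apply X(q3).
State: |0101⟩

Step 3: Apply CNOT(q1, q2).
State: |0111⟩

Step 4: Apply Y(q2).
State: -i|0101⟩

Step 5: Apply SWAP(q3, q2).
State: -i|0110⟩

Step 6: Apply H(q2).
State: -(1/√2)i|0100⟩ + (1/√2)i|0110⟩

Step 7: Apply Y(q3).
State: 1/√2|0101⟩ - 1/√2|0111⟩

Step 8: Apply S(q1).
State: (1/√2)i|0101⟩ - (1/√2)i|0111⟩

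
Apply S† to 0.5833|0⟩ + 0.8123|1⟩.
0.5833|0⟩ - 0.8123i|1⟩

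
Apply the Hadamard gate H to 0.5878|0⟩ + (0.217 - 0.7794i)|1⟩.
(0.5691 - 0.5511i)|0⟩ + (0.2622 + 0.5511i)|1⟩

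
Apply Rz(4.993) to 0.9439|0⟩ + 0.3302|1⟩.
(-0.7542 - 0.5675i)|0⟩ + (-0.2638 + 0.1985i)|1⟩

Rz(4.993) = [[e^(−iθ/2), 0], [0, e^(iθ/2)]] with e^(±iθ/2) = cos(θ/2) ± i·sin(θ/2); θ = 4.993, cos(θ/2) ≈ -0.799044, sin(θ/2) ≈ 0.601272.
With a = amp(|0⟩) = 0.9439 and b = amp(|1⟩) = 0.3302:
new amp(|0⟩) = (-0.799044 - 0.601272i)·a = (-0.7542 - 0.5675i)
new amp(|1⟩) = (-0.799044 + 0.601272i)·b = (-0.2638 + 0.1985i)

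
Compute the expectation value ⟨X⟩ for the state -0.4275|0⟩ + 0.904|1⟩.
-0.7729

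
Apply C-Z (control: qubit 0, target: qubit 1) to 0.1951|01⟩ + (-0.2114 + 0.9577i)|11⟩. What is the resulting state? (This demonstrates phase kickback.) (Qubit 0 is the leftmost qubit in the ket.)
0.1951|01⟩ + (0.2114 - 0.9577i)|11⟩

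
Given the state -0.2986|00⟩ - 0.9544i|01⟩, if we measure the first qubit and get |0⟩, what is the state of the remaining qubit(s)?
-0.2986|0⟩ - 0.9544i|1⟩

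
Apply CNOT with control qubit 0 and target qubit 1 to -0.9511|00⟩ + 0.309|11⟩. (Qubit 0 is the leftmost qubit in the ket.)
-0.9511|00⟩ + 0.309|10⟩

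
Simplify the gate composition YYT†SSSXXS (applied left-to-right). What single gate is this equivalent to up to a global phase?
T†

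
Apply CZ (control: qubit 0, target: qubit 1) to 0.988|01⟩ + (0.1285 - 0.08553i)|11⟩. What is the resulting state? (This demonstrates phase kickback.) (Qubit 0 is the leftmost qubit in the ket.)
0.988|01⟩ + (-0.1285 + 0.08553i)|11⟩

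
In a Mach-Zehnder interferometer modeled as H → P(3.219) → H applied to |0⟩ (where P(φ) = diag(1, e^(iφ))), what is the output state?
(0.001497 - 0.03867i)|0⟩ + (0.9985 + 0.03867i)|1⟩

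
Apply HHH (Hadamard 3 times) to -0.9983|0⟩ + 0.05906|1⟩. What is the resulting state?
-0.6641|0⟩ - 0.7477|1⟩

H² = I, so H^3 = H: a single Hadamard. With (a, b) = (-0.9983, 0.05906), H gives ((a + b)/√2, (a − b)/√2) = (-0.6641, -0.7477).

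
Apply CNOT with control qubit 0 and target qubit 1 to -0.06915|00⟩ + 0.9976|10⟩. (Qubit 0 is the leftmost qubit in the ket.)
-0.06915|00⟩ + 0.9976|11⟩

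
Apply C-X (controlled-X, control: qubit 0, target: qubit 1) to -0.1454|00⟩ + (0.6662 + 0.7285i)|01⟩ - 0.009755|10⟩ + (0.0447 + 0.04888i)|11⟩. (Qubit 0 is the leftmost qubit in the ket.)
-0.1454|00⟩ + (0.6662 + 0.7285i)|01⟩ + (0.0447 + 0.04888i)|10⟩ - 0.009755|11⟩

C-X leaves the control-|0⟩ kets |00⟩, |01⟩ unchanged and applies X to qubit 1 on the control-|1⟩ pair (|10⟩, |11⟩).
X = [[0, 1], [1, 0]].
With a = amp(|10⟩) = -0.009755 and b = amp(|11⟩) = (0.0447 + 0.04888i):
new amp(|10⟩) = (1)·b = (0.0447 + 0.04888i)
new amp(|11⟩) = (1)·a = -0.009755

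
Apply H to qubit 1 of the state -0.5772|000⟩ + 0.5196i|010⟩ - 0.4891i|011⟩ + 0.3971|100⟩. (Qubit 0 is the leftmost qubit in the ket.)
(-0.4081 + 0.3674i)|000⟩ - 0.3458i|001⟩ + (-0.4081 - 0.3674i)|010⟩ + 0.3458i|011⟩ + 0.2808|100⟩ + 0.2808|110⟩

H on qubit 1 mixes each pair of kets that differ only in qubit 1: amplitudes (a, b) of (|…0…⟩, |…1…⟩) become ((a + b)/√2, (a − b)/√2). Kets absent from the input have amplitude 0.
(|000⟩, |010⟩): (a, b) = (-0.5772, 0.5196i) → ((-0.4081 + 0.3674i), (-0.4081 - 0.3674i))
(|001⟩, |011⟩): (a, b) = (0, -0.4891i) → (-0.3458i, 0.3458i)
(|100⟩, |110⟩): (a, b) = (0.3971, 0) → (0.2808, 0.2808)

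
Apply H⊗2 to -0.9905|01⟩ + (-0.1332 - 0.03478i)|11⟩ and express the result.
(-0.5619 - 0.01739i)|00⟩ + (0.5619 + 0.01739i)|01⟩ + (-0.4287 + 0.01739i)|10⟩ + (0.4287 - 0.01739i)|11⟩

H⊗2 gives amp(|y⟩) = (1/2) Σ_x (−1)^(x·y) amp(|x⟩), where x·y is the number of positions in which both x and y have a 1.
|00⟩: (-0.9905 + (-0.1332 - 0.03478i))/2 = (-0.5619 - 0.01739i)
|01⟩: (0.9905 - (-0.1332 - 0.03478i))/2 = (0.5619 + 0.01739i)
|10⟩: (-0.9905 - (-0.1332 - 0.03478i))/2 = (-0.4287 + 0.01739i)
|11⟩: (0.9905 + (-0.1332 - 0.03478i))/2 = (0.4287 - 0.01739i)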